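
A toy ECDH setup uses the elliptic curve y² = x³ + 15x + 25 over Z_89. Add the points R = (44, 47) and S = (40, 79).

(69, 64)

(44, 47) + (40, 79). λ = (79 - 47)/(40 - 44) ≡ 32/85 mod 89. 85⁻¹ ≡ 22 (mod 89), so λ ≡ 81.
  x = λ² - 44 - 40 = 6561 - 84 ≡ 69; y = λ·(44 - 69) - 47 ≡ 64. → (69, 64)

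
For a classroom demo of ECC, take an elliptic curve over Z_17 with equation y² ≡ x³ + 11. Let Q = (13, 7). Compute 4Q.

(3, 15)

Double-and-add on 4 = (100)₂. Start with Q = (13, 7) for the leading 1-bit.
double: tangent at (13, 7): λ = (3·13² + 0)/(2·7) ≡ 14/14. 14⁻¹ ≡ 11 (mod 17) since 14·11 = 154 ≡ 1, so λ ≡ 14·11 ≡ 1.
  x = λ² - 13 - 13 = 1 - 26 ≡ 9; y = λ·(13 - 9) - 7 ≡ 14. → (9, 14)
double: tangent at (9, 14): λ = (3·9² + 0)/(2·14) ≡ 5/11. 11⁻¹ ≡ 14 (mod 17) since 11·14 = 154 ≡ 1, so λ ≡ 5·14 ≡ 2.
  x = λ² - 9 - 9 = 4 - 18 ≡ 3; y = λ·(9 - 3) - 14 ≡ 15. → (3, 15)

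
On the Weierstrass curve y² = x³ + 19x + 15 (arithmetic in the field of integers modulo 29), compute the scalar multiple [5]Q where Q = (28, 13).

(13, 20)

Repeated addition: build up to 5Q.
2Q: tangent at (28, 13): λ = (3·28² + 19)/(2·13) ≡ 22/26. 26⁻¹ ≡ 19 (mod 29) since 26·19 = 494 ≡ 1, so λ ≡ 22·19 ≡ 12.
  x = λ² - 28 - 28 = 144 - 56 ≡ 1; y = λ·(28 - 1) - 13 ≡ 21. → (1, 21)
3Q: (1, 21) + (28, 13). λ = (13 - 21)/(28 - 1) ≡ 21/27 mod 29. 27⁻¹ ≡ 14 (mod 29) since 27·14 = 378 ≡ 1, so λ ≡ 4.
  x = λ² - 1 - 28 = 16 - 29 ≡ 16; y = λ·(1 - 16) - 21 ≡ 6. → (16, 6)
4Q: (16, 6) + (28, 13). λ = (13 - 6)/(28 - 16) ≡ 7/12 mod 29. 12⁻¹ ≡ 17 (mod 29), so λ ≡ 3.
  x = λ² - 16 - 28 = 9 - 44 ≡ 23; y = λ·(16 - 23) - 6 ≡ 2. → (23, 2)
5Q: (23, 2) + (28, 13). λ = (13 - 2)/(28 - 23) ≡ 11/5 mod 29. 5⁻¹ ≡ 6 (mod 29), so λ ≡ 8.
  x = λ² - 23 - 28 = 64 - 51 ≡ 13; y = λ·(23 - 13) - 2 ≡ 20. → (13, 20)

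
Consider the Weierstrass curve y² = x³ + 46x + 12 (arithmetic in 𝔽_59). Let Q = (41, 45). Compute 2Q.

tangent at (41, 45): λ = (3·41² + 46)/(2·45) ≡ 15/31. 31⁻¹ ≡ 40 (mod 59), so λ ≡ 15·40 ≡ 10.
  x = λ² - 41 - 41 = 100 - 82 ≡ 18; y = λ·(41 - 18) - 45 ≡ 8. → (18, 8)

(18, 8)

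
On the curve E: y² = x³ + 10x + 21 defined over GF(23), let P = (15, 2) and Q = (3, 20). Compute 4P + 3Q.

(13, 18)

First 4P:
Repeated addition: build up to 4P.
2P: tangent at (15, 2): λ = (3·15² + 10)/(2·2) ≡ 18/4. 4⁻¹ ≡ 6 (mod 23), so λ ≡ 18·6 ≡ 16.
  x = λ² - 15 - 15 = 256 - 30 ≡ 19; y = λ·(15 - 19) - 2 ≡ 3. → (19, 3)
3P: (19, 3) + (15, 2). λ = (2 - 3)/(15 - 19) ≡ 22/19 mod 23. 19⁻¹ ≡ 17 (mod 23), so λ ≡ 6.
  x = λ² - 19 - 15 = 36 - 34 ≡ 2; y = λ·(19 - 2) - 3 ≡ 7. → (2, 7)
4P: (2, 7) + (15, 2). λ = (2 - 7)/(15 - 2) ≡ 18/13 mod 23. 13⁻¹ ≡ 16 (mod 23), so λ ≡ 12.
  x = λ² - 2 - 15 = 144 - 17 ≡ 12; y = λ·(2 - 12) - 7 ≡ 11. → (12, 11)
4P = (12, 11).
Next 3Q:
Repeated addition: build up to 3Q.
2Q: tangent at (3, 20): λ = (3·3² + 10)/(2·20) ≡ 14/17. 17⁻¹ ≡ 19 (mod 23), so λ ≡ 14·19 ≡ 13.
  x = λ² - 3 - 3 = 169 - 6 ≡ 2; y = λ·(3 - 2) - 20 ≡ 16. → (2, 16)
3Q: (2, 16) + (3, 20). λ = (20 - 16)/(3 - 2) ≡ 4/1 mod 23. 1⁻¹ ≡ 1 (mod 23), so λ ≡ 4.
  x = λ² - 2 - 3 = 16 - 5 ≡ 11; y = λ·(2 - 11) - 16 ≡ 17. → (11, 17)
3Q = (11, 17).
Finally 4P + 3Q:
(12, 11) + (11, 17). λ = (17 - 11)/(11 - 12) ≡ 6/22 mod 23. 22⁻¹ ≡ 22 (mod 23), so λ ≡ 17.
  x = λ² - 12 - 11 = 289 - 23 ≡ 13; y = λ·(12 - 13) - 11 ≡ 18. → (13, 18)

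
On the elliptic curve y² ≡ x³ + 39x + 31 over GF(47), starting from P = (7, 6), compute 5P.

(12, 21)

Repeated addition: build up to 5P.
2P: tangent at (7, 6): λ = (3·7² + 39)/(2·6) ≡ 45/12. 12⁻¹ ≡ 4 (mod 47), so λ ≡ 45·4 ≡ 39.
  x = λ² - 7 - 7 = 1521 - 14 ≡ 3; y = λ·(7 - 3) - 6 ≡ 9. → (3, 9)
3P: (3, 9) + (7, 6). λ = (6 - 9)/(7 - 3) ≡ 44/4 mod 47. 4⁻¹ ≡ 12 (mod 47) since 4·12 = 48 ≡ 1, so λ ≡ 11.
  x = λ² - 3 - 7 = 121 - 10 ≡ 17; y = λ·(3 - 17) - 9 ≡ 25. → (17, 25)
4P: (17, 25) + (7, 6). λ = (6 - 25)/(7 - 17) ≡ 28/37 mod 47. 37⁻¹ ≡ 14 (mod 47) since 37·14 = 518 ≡ 1, so λ ≡ 16.
  x = λ² - 17 - 7 = 256 - 24 ≡ 44; y = λ·(17 - 44) - 25 ≡ 13. → (44, 13)
5P: (44, 13) + (7, 6). λ = (6 - 13)/(7 - 44) ≡ 40/10 mod 47. 10⁻¹ ≡ 33 (mod 47), so λ ≡ 4.
  x = λ² - 44 - 7 = 16 - 51 ≡ 12; y = λ·(44 - 12) - 13 ≡ 21. → (12, 21)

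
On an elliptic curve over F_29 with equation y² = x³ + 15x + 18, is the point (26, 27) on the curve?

y² = 27² ≡ 4; x³ + 15x + 18 = 17984 ≡ 4 (mod 29). 4 = 4.

yes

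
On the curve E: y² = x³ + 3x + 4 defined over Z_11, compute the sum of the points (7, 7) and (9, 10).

(7, 7) + (9, 10). λ = (10 - 7)/(9 - 7) ≡ 3/2 mod 11. 2⁻¹ ≡ 6 (mod 11) since 2·6 = 12 ≡ 1, so λ ≡ 7.
  x = λ² - 7 - 9 = 49 - 16 ≡ 0; y = λ·(7 - 0) - 7 ≡ 9. → (0, 9)

(0, 9)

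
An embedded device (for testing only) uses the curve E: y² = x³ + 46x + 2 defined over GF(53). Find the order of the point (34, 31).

2P: tangent at (34, 31): λ = (3·34² + 46)/(2·31) ≡ 16/9. 9⁻¹ ≡ 6 (mod 53) since 9·6 = 54 ≡ 1, so λ ≡ 16·6 ≡ 43.
  x = λ² - 34 - 34 = 1849 - 68 ≡ 32; y = λ·(34 - 32) - 31 ≡ 2. → (32, 2)
3P: (32, 2) + (34, 31). λ = (31 - 2)/(34 - 32) ≡ 29/2 mod 53. 2⁻¹ ≡ 27 (mod 53) since 2·27 = 54 ≡ 1, so λ ≡ 41.
  x = λ² - 32 - 34 = 1681 - 66 ≡ 25; y = λ·(32 - 25) - 2 ≡ 20. → (25, 20)
4P: (25, 20) + (34, 31). λ = (31 - 20)/(34 - 25) ≡ 11/9 mod 53. 9⁻¹ ≡ 6 (mod 53), so λ ≡ 13.
  x = λ² - 25 - 34 = 169 - 59 ≡ 4; y = λ·(25 - 4) - 20 ≡ 41. → (4, 41)
5P: (4, 41) + (34, 31). λ = (31 - 41)/(34 - 4) ≡ 43/30 mod 53. 30⁻¹ ≡ 23 (mod 53), so λ ≡ 35.
  x = λ² - 4 - 34 = 1225 - 38 ≡ 21; y = λ·(4 - 21) - 41 ≡ 0. → (21, 0)
6P: (21, 0) + (34, 31). λ = (31 - 0)/(34 - 21) ≡ 31/13 mod 53. 13⁻¹ ≡ 49 (mod 53), so λ ≡ 35.
  x = λ² - 21 - 34 = 1225 - 55 ≡ 4; y = λ·(21 - 4) - 0 ≡ 12. → (4, 12)
7P: (4, 12) + (34, 31). λ = (31 - 12)/(34 - 4) ≡ 19/30 mod 53. 30⁻¹ ≡ 23 (mod 53) since 30·23 = 690 ≡ 1, so λ ≡ 13.
  x = λ² - 4 - 34 = 169 - 38 ≡ 25; y = λ·(4 - 25) - 12 ≡ 33. → (25, 33)
8P: (25, 33) + (34, 31). λ = (31 - 33)/(34 - 25) ≡ 51/9 mod 53. 9⁻¹ ≡ 6 (mod 53) since 9·6 = 54 ≡ 1, so λ ≡ 41.
  x = λ² - 25 - 34 = 1681 - 59 ≡ 32; y = λ·(25 - 32) - 33 ≡ 51. → (32, 51)
9P: (32, 51) + (34, 31). λ = (31 - 51)/(34 - 32) ≡ 33/2 mod 53. 2⁻¹ ≡ 27 (mod 53), so λ ≡ 43.
  x = λ² - 32 - 34 = 1849 - 66 ≡ 34; y = λ·(32 - 34) - 51 ≡ 22. → (34, 22)
10P: (34, 22) + (34, 31): same x and y₁ ≡ -y₂, so the sum is O.
10P = O, so the order is 10.

10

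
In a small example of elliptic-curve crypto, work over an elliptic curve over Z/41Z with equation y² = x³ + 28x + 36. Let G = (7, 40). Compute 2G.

(6, 16)

tangent at (7, 40): λ = (3·7² + 28)/(2·40) ≡ 11/39. 39⁻¹ ≡ 20 (mod 41) since 39·20 = 780 ≡ 1, so λ ≡ 11·20 ≡ 15.
  x = λ² - 7 - 7 = 225 - 14 ≡ 6; y = λ·(7 - 6) - 40 ≡ 16. → (6, 16)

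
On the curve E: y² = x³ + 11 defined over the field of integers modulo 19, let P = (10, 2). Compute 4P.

Repeated addition: build up to 4P.
2P: tangent at (10, 2): λ = (3·10² + 0)/(2·2) ≡ 15/4. 4⁻¹ ≡ 5 (mod 19), so λ ≡ 15·5 ≡ 18.
  x = λ² - 10 - 10 = 324 - 20 ≡ 0; y = λ·(10 - 0) - 2 ≡ 7. → (0, 7)
3P: (0, 7) + (10, 2). λ = (2 - 7)/(10 - 0) ≡ 14/10 mod 19. 10⁻¹ ≡ 2 (mod 19), so λ ≡ 9.
  x = λ² - 0 - 10 = 81 - 10 ≡ 14; y = λ·(0 - 14) - 7 ≡ 0. → (14, 0)
4P: (14, 0) + (10, 2). λ = (2 - 0)/(10 - 14) ≡ 2/15 mod 19. 15⁻¹ ≡ 14 (mod 19), so λ ≡ 9.
  x = λ² - 14 - 10 = 81 - 24 ≡ 0; y = λ·(14 - 0) - 0 ≡ 12. → (0, 12)

(0, 12)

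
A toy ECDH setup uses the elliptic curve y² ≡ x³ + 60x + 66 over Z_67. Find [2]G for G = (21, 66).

(35, 34)

tangent at (21, 66): λ = (3·21² + 60)/(2·66) ≡ 43/65. 65⁻¹ ≡ 33 (mod 67), so λ ≡ 43·33 ≡ 12.
  x = λ² - 21 - 21 = 144 - 42 ≡ 35; y = λ·(21 - 35) - 66 ≡ 34. → (35, 34)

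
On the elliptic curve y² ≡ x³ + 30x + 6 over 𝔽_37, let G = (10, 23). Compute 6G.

(13, 22)

Double-and-add on 6 = (110)₂. Start with G = (10, 23) for the leading 1-bit.
double: tangent at (10, 23): λ = (3·10² + 30)/(2·23) ≡ 34/9. 9⁻¹ ≡ 33 (mod 37), so λ ≡ 34·33 ≡ 12.
  x = λ² - 10 - 10 = 144 - 20 ≡ 13; y = λ·(10 - 13) - 23 ≡ 15. → (13, 15)
add G: (13, 15) + (10, 23). λ = (23 - 15)/(10 - 13) ≡ 8/34 mod 37. 34⁻¹ ≡ 12 (mod 37), so λ ≡ 22.
  x = λ² - 13 - 10 = 484 - 23 ≡ 17; y = λ·(13 - 17) - 15 ≡ 8. → (17, 8)
double: tangent at (17, 8): λ = (3·17² + 30)/(2·8) ≡ 9/16. 16⁻¹ ≡ 7 (mod 37), so λ ≡ 9·7 ≡ 26.
  x = λ² - 17 - 17 = 676 - 34 ≡ 13; y = λ·(17 - 13) - 8 ≡ 22. → (13, 22)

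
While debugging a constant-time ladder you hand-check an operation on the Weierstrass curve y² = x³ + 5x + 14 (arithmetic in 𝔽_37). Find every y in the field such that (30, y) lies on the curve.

x³ + 5x + 14 = 27164 ≡ 6 (mod 37).
6 is a non-residue mod 37; no y exists.

none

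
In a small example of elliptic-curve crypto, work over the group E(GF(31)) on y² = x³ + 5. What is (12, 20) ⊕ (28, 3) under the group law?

(12, 20) + (28, 3). λ = (3 - 20)/(28 - 12) ≡ 14/16 mod 31. 16⁻¹ ≡ 2 (mod 31), so λ ≡ 28.
  x = λ² - 12 - 28 = 784 - 40 ≡ 0; y = λ·(12 - 0) - 20 ≡ 6. → (0, 6)

(0, 6)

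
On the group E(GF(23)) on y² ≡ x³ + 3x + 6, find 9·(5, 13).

O

Write P = (5, 13).
Repeated addition: build up to 9P.
2P: tangent at (5, 13): λ = (3·5² + 3)/(2·13) ≡ 9/3. 3⁻¹ ≡ 8 (mod 23), so λ ≡ 9·8 ≡ 3.
  x = λ² - 5 - 5 = 9 - 10 ≡ 22; y = λ·(5 - 22) - 13 ≡ 5. → (22, 5)
3P: (22, 5) + (5, 13). λ = (13 - 5)/(5 - 22) ≡ 8/6 mod 23. 6⁻¹ ≡ 4 (mod 23), so λ ≡ 9.
  x = λ² - 22 - 5 = 81 - 27 ≡ 8; y = λ·(22 - 8) - 5 ≡ 6. → (8, 6)
4P: (8, 6) + (5, 13). λ = (13 - 6)/(5 - 8) ≡ 7/20 mod 23. 20⁻¹ ≡ 15 (mod 23) since 20·15 = 300 ≡ 1, so λ ≡ 13.
  x = λ² - 8 - 5 = 169 - 13 ≡ 18; y = λ·(8 - 18) - 6 ≡ 2. → (18, 2)
5P: (18, 2) + (5, 13). λ = (13 - 2)/(5 - 18) ≡ 11/10 mod 23. 10⁻¹ ≡ 7 (mod 23), so λ ≡ 8.
  x = λ² - 18 - 5 = 64 - 23 ≡ 18; y = λ·(18 - 18) - 2 ≡ 21. → (18, 21)
6P: (18, 21) + (5, 13). λ = (13 - 21)/(5 - 18) ≡ 15/10 mod 23. 10⁻¹ ≡ 7 (mod 23) since 10·7 = 70 ≡ 1, so λ ≡ 13.
  x = λ² - 18 - 5 = 169 - 23 ≡ 8; y = λ·(18 - 8) - 21 ≡ 17. → (8, 17)
7P: (8, 17) + (5, 13). λ = (13 - 17)/(5 - 8) ≡ 19/20 mod 23. 20⁻¹ ≡ 15 (mod 23), so λ ≡ 9.
  x = λ² - 8 - 5 = 81 - 13 ≡ 22; y = λ·(8 - 22) - 17 ≡ 18. → (22, 18)
8P: (22, 18) + (5, 13). λ = (13 - 18)/(5 - 22) ≡ 18/6 mod 23. 6⁻¹ ≡ 4 (mod 23), so λ ≡ 3.
  x = λ² - 22 - 5 = 9 - 27 ≡ 5; y = λ·(22 - 5) - 18 ≡ 10. → (5, 10)
9P: (5, 10) + (5, 13): same x and y₁ ≡ -y₂, so the sum is O.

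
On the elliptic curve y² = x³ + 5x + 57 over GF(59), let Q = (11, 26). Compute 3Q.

(27, 13)

Repeated addition: build up to 3Q.
2Q: tangent at (11, 26): λ = (3·11² + 5)/(2·26) ≡ 14/52. 52⁻¹ ≡ 42 (mod 59) since 52·42 = 2184 ≡ 1, so λ ≡ 14·42 ≡ 57.
  x = λ² - 11 - 11 = 3249 - 22 ≡ 41; y = λ·(11 - 41) - 26 ≡ 34. → (41, 34)
3Q: (41, 34) + (11, 26). λ = (26 - 34)/(11 - 41) ≡ 51/29 mod 59. 29⁻¹ ≡ 57 (mod 59) since 29·57 = 1653 ≡ 1, so λ ≡ 16.
  x = λ² - 41 - 11 = 256 - 52 ≡ 27; y = λ·(41 - 27) - 34 ≡ 13. → (27, 13)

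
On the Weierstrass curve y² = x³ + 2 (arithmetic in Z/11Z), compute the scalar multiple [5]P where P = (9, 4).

(9, 7)

Double-and-add on 5 = (101)₂. Start with P = (9, 4) for the leading 1-bit.
double: tangent at (9, 4): λ = (3·9² + 0)/(2·4) ≡ 1/8. 8⁻¹ ≡ 7 (mod 11), so λ ≡ 1·7 ≡ 7.
  x = λ² - 9 - 9 = 49 - 18 ≡ 9; y = λ·(9 - 9) - 4 ≡ 7. → (9, 7)
double: tangent at (9, 7): λ = (3·9² + 0)/(2·7) ≡ 1/3. 3⁻¹ ≡ 4 (mod 11) since 3·4 = 12 ≡ 1, so λ ≡ 1·4 ≡ 4.
  x = λ² - 9 - 9 = 16 - 18 ≡ 9; y = λ·(9 - 9) - 7 ≡ 4. → (9, 4)
add P: tangent at (9, 4): λ = (3·9² + 0)/(2·4) ≡ 1/8. 8⁻¹ ≡ 7 (mod 11) since 8·7 = 56 ≡ 1, so λ ≡ 1·7 ≡ 7.
  x = λ² - 9 - 9 = 49 - 18 ≡ 9; y = λ·(9 - 9) - 4 ≡ 7. → (9, 7)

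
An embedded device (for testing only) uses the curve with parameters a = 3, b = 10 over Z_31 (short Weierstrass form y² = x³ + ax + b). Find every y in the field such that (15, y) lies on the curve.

12, 19

x³ + 3x + 10 = 3430 ≡ 20 (mod 31).
Square roots of 20 mod 31: 12 and 19 (since 12² = 144 ≡ 20).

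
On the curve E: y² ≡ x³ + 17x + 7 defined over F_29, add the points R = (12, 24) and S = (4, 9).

(7, 18)

(12, 24) + (4, 9). λ = (9 - 24)/(4 - 12) ≡ 14/21 mod 29. 21⁻¹ ≡ 18 (mod 29), so λ ≡ 20.
  x = λ² - 12 - 4 = 400 - 16 ≡ 7; y = λ·(12 - 7) - 24 ≡ 18. → (7, 18)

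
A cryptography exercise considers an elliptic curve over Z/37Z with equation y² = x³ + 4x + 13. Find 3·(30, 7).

(5, 26)

Write G = (30, 7).
Repeated addition: build up to 3G.
2G: tangent at (30, 7): λ = (3·30² + 4)/(2·7) ≡ 3/14. 14⁻¹ ≡ 8 (mod 37) since 14·8 = 112 ≡ 1, so λ ≡ 3·8 ≡ 24.
  x = λ² - 30 - 30 = 576 - 60 ≡ 35; y = λ·(30 - 35) - 7 ≡ 21. → (35, 21)
3G: (35, 21) + (30, 7). λ = (7 - 21)/(30 - 35) ≡ 23/32 mod 37. 32⁻¹ ≡ 22 (mod 37), so λ ≡ 25.
  x = λ² - 35 - 30 = 625 - 65 ≡ 5; y = λ·(35 - 5) - 21 ≡ 26. → (5, 26)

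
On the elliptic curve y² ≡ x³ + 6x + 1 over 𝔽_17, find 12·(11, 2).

(6, 7)

Write P = (11, 2).
Repeated addition: build up to 12P.
2P: tangent at (11, 2): λ = (3·11² + 6)/(2·2) ≡ 12/4. 4⁻¹ ≡ 13 (mod 17), so λ ≡ 12·13 ≡ 3.
  x = λ² - 11 - 11 = 9 - 22 ≡ 4; y = λ·(11 - 4) - 2 ≡ 2. → (4, 2)
3P: (4, 2) + (11, 2). λ = (2 - 2)/(11 - 4) ≡ 0/7 mod 17. 7⁻¹ ≡ 5 (mod 17), so λ ≡ 0.
  x = λ² - 4 - 11 = 0 - 15 ≡ 2; y = λ·(4 - 2) - 2 ≡ 15. → (2, 15)
4P: (2, 15) + (11, 2). λ = (2 - 15)/(11 - 2) ≡ 4/9 mod 17. 9⁻¹ ≡ 2 (mod 17) since 9·2 = 18 ≡ 1, so λ ≡ 8.
  x = λ² - 2 - 11 = 64 - 13 ≡ 0; y = λ·(2 - 0) - 15 ≡ 1. → (0, 1)
5P: (0, 1) + (11, 2). λ = (2 - 1)/(11 - 0) ≡ 1/11 mod 17. 11⁻¹ ≡ 14 (mod 17) since 11·14 = 154 ≡ 1, so λ ≡ 14.
  x = λ² - 0 - 11 = 196 - 11 ≡ 15; y = λ·(0 - 15) - 1 ≡ 10. → (15, 10)
6P: (15, 10) + (11, 2). λ = (2 - 10)/(11 - 15) ≡ 9/13 mod 17. 13⁻¹ ≡ 4 (mod 17), so λ ≡ 2.
  x = λ² - 15 - 11 = 4 - 26 ≡ 12; y = λ·(15 - 12) - 10 ≡ 13. → (12, 13)
7P: (12, 13) + (11, 2). λ = (2 - 13)/(11 - 12) ≡ 6/16 mod 17. 16⁻¹ ≡ 16 (mod 17), so λ ≡ 11.
  x = λ² - 12 - 11 = 121 - 23 ≡ 13; y = λ·(12 - 13) - 13 ≡ 10. → (13, 10)
8P: (13, 10) + (11, 2). λ = (2 - 10)/(11 - 13) ≡ 9/15 mod 17. 15⁻¹ ≡ 8 (mod 17) since 15·8 = 120 ≡ 1, so λ ≡ 4.
  x = λ² - 13 - 11 = 16 - 24 ≡ 9; y = λ·(13 - 9) - 10 ≡ 6. → (9, 6)
9P: (9, 6) + (11, 2). λ = (2 - 6)/(11 - 9) ≡ 13/2 mod 17. 2⁻¹ ≡ 9 (mod 17), so λ ≡ 15.
  x = λ² - 9 - 11 = 225 - 20 ≡ 1; y = λ·(9 - 1) - 6 ≡ 12. → (1, 12)
10P: (1, 12) + (11, 2). λ = (2 - 12)/(11 - 1) ≡ 7/10 mod 17. 10⁻¹ ≡ 12 (mod 17), so λ ≡ 16.
  x = λ² - 1 - 11 = 256 - 12 ≡ 6; y = λ·(1 - 6) - 12 ≡ 10. → (6, 10)
11P: (6, 10) + (11, 2). λ = (2 - 10)/(11 - 6) ≡ 9/5 mod 17. 5⁻¹ ≡ 7 (mod 17), so λ ≡ 12.
  x = λ² - 6 - 11 = 144 - 17 ≡ 8; y = λ·(6 - 8) - 10 ≡ 0. → (8, 0)
12P: (8, 0) + (11, 2). λ = (2 - 0)/(11 - 8) ≡ 2/3 mod 17. 3⁻¹ ≡ 6 (mod 17), so λ ≡ 12.
  x = λ² - 8 - 11 = 144 - 19 ≡ 6; y = λ·(8 - 6) - 0 ≡ 7. → (6, 7)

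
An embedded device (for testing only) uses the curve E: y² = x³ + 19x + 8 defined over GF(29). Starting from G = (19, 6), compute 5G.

Double-and-add on 5 = (101)₂. Start with G = (19, 6) for the leading 1-bit.
double: tangent at (19, 6): λ = (3·19² + 19)/(2·6) ≡ 0/12. 12⁻¹ ≡ 17 (mod 29), so λ ≡ 0·17 ≡ 0.
  x = λ² - 19 - 19 = 0 - 38 ≡ 20; y = λ·(19 - 20) - 6 ≡ 23. → (20, 23)
double: tangent at (20, 23): λ = (3·20² + 19)/(2·23) ≡ 1/17. 17⁻¹ ≡ 12 (mod 29), so λ ≡ 1·12 ≡ 12.
  x = λ² - 20 - 20 = 144 - 40 ≡ 17; y = λ·(20 - 17) - 23 ≡ 13. → (17, 13)
add G: (17, 13) + (19, 6). λ = (6 - 13)/(19 - 17) ≡ 22/2 mod 29. 2⁻¹ ≡ 15 (mod 29), so λ ≡ 11.
  x = λ² - 17 - 19 = 121 - 36 ≡ 27; y = λ·(17 - 27) - 13 ≡ 22. → (27, 22)

(27, 22)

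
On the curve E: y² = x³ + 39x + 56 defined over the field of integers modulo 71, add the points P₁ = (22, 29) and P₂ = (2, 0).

(1, 5)

(22, 29) + (2, 0). λ = (0 - 29)/(2 - 22) ≡ 42/51 mod 71. 51⁻¹ ≡ 39 (mod 71), so λ ≡ 5.
  x = λ² - 22 - 2 = 25 - 24 ≡ 1; y = λ·(22 - 1) - 29 ≡ 5. → (1, 5)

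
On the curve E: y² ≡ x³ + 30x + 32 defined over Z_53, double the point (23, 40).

(8, 28)

tangent at (23, 40): λ = (3·23² + 30)/(2·40) ≡ 27/27. 27⁻¹ ≡ 2 (mod 53), so λ ≡ 27·2 ≡ 1.
  x = λ² - 23 - 23 = 1 - 46 ≡ 8; y = λ·(23 - 8) - 40 ≡ 28. → (8, 28)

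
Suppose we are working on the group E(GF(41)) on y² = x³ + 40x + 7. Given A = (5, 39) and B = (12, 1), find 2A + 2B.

(3, 20)

First 2A:
Repeated addition: build up to 2A.
2A: tangent at (5, 39): λ = (3·5² + 40)/(2·39) ≡ 33/37. 37⁻¹ ≡ 10 (mod 41), so λ ≡ 33·10 ≡ 2.
  x = λ² - 5 - 5 = 4 - 10 ≡ 35; y = λ·(5 - 35) - 39 ≡ 24. → (35, 24)
2A = (35, 24).
Next 2B:
Repeated addition: build up to 2B.
2B: tangent at (12, 1): λ = (3·12² + 40)/(2·1) ≡ 21/2. 2⁻¹ ≡ 21 (mod 41), so λ ≡ 21·21 ≡ 31.
  x = λ² - 12 - 12 = 961 - 24 ≡ 35; y = λ·(12 - 35) - 1 ≡ 24. → (35, 24)
2B = (35, 24).
Finally 2A + 2B:
tangent at (35, 24): λ = (3·35² + 40)/(2·24) ≡ 25/7. 7⁻¹ ≡ 6 (mod 41) since 7·6 = 42 ≡ 1, so λ ≡ 25·6 ≡ 27.
  x = λ² - 35 - 35 = 729 - 70 ≡ 3; y = λ·(35 - 3) - 24 ≡ 20. → (3, 20)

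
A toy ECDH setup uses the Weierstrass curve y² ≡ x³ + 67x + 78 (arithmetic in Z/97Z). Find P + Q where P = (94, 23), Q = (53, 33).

(38, 84)

(94, 23) + (53, 33). λ = (33 - 23)/(53 - 94) ≡ 10/56 mod 97. 56⁻¹ ≡ 26 (mod 97) since 56·26 = 1456 ≡ 1, so λ ≡ 66.
  x = λ² - 94 - 53 = 4356 - 147 ≡ 38; y = λ·(94 - 38) - 23 ≡ 84. → (38, 84)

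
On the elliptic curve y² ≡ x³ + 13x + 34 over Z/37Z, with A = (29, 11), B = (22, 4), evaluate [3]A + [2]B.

(16, 34)

First 3A:
Repeated addition: build up to 3A.
2A: tangent at (29, 11): λ = (3·29² + 13)/(2·11) ≡ 20/22. 22⁻¹ ≡ 32 (mod 37), so λ ≡ 20·32 ≡ 11.
  x = λ² - 29 - 29 = 121 - 58 ≡ 26; y = λ·(29 - 26) - 11 ≡ 22. → (26, 22)
3A: (26, 22) + (29, 11). λ = (11 - 22)/(29 - 26) ≡ 26/3 mod 37. 3⁻¹ ≡ 25 (mod 37) since 3·25 = 75 ≡ 1, so λ ≡ 21.
  x = λ² - 26 - 29 = 441 - 55 ≡ 16; y = λ·(26 - 16) - 22 ≡ 3. → (16, 3)
3A = (16, 3).
Next 2B:
Repeated addition: build up to 2B.
2B: tangent at (22, 4): λ = (3·22² + 13)/(2·4) ≡ 22/8. 8⁻¹ ≡ 14 (mod 37), so λ ≡ 22·14 ≡ 12.
  x = λ² - 22 - 22 = 144 - 44 ≡ 26; y = λ·(22 - 26) - 4 ≡ 22. → (26, 22)
2B = (26, 22).
Finally 3A + 2B:
(16, 3) + (26, 22). λ = (22 - 3)/(26 - 16) ≡ 19/10 mod 37. 10⁻¹ ≡ 26 (mod 37) since 10·26 = 260 ≡ 1, so λ ≡ 13.
  x = λ² - 16 - 26 = 169 - 42 ≡ 16; y = λ·(16 - 16) - 3 ≡ 34. → (16, 34)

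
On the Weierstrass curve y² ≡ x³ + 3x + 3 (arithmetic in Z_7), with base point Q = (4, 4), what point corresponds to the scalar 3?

(1, 0)

Repeated addition: build up to 3Q.
2Q: tangent at (4, 4): λ = (3·4² + 3)/(2·4) ≡ 2/1. 1⁻¹ ≡ 1 (mod 7), so λ ≡ 2·1 ≡ 2.
  x = λ² - 4 - 4 = 4 - 8 ≡ 3; y = λ·(4 - 3) - 4 ≡ 5. → (3, 5)
3Q: (3, 5) + (4, 4). λ = (4 - 5)/(4 - 3) ≡ 6/1 mod 7. 1⁻¹ ≡ 1 (mod 7) since 1·1 = 1 ≡ 1, so λ ≡ 6.
  x = λ² - 3 - 4 = 36 - 7 ≡ 1; y = λ·(3 - 1) - 5 ≡ 0. → (1, 0)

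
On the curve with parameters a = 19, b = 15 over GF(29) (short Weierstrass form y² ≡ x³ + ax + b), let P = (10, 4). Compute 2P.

(9, 25)

tangent at (10, 4): λ = (3·10² + 19)/(2·4) ≡ 0/8. 8⁻¹ ≡ 11 (mod 29), so λ ≡ 0·11 ≡ 0.
  x = λ² - 10 - 10 = 0 - 20 ≡ 9; y = λ·(10 - 9) - 4 ≡ 25. → (9, 25)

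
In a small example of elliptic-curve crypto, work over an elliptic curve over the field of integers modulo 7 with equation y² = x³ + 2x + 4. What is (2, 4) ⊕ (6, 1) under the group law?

(0, 5)

(2, 4) + (6, 1). λ = (1 - 4)/(6 - 2) ≡ 4/4 mod 7. 4⁻¹ ≡ 2 (mod 7), so λ ≡ 1.
  x = λ² - 2 - 6 = 1 - 8 ≡ 0; y = λ·(2 - 0) - 4 ≡ 5. → (0, 5)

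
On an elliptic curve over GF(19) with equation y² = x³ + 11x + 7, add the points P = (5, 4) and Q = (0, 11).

(0, 8)

(5, 4) + (0, 11). λ = (11 - 4)/(0 - 5) ≡ 7/14 mod 19. 14⁻¹ ≡ 15 (mod 19), so λ ≡ 10.
  x = λ² - 5 - 0 = 100 - 5 ≡ 0; y = λ·(5 - 0) - 4 ≡ 8. → (0, 8)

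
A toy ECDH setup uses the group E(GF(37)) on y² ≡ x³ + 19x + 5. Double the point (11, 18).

tangent at (11, 18): λ = (3·11² + 19)/(2·18) ≡ 12/36. 36⁻¹ ≡ 36 (mod 37), so λ ≡ 12·36 ≡ 25.
  x = λ² - 11 - 11 = 625 - 22 ≡ 11; y = λ·(11 - 11) - 18 ≡ 19. → (11, 19)

(11, 19)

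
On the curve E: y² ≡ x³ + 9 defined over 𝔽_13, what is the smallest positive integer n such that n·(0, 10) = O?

2P: tangent at (0, 10): λ = (3·0² + 0)/(2·10) ≡ 0/7. 7⁻¹ ≡ 2 (mod 13), so λ ≡ 0·2 ≡ 0.
  x = λ² - 0 - 0 = 0 - 0 ≡ 0; y = λ·(0 - 0) - 10 ≡ 3. → (0, 3)
3P: (0, 3) + (0, 10): same x and y₁ ≡ -y₂, so the sum is O.
3P = O, so the order is 3.

3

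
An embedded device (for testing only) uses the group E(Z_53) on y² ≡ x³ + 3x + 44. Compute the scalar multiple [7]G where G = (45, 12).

(18, 43)

Double-and-add on 7 = (111)₂. Start with G = (45, 12) for the leading 1-bit.
double: tangent at (45, 12): λ = (3·45² + 3)/(2·12) ≡ 36/24. 24⁻¹ ≡ 42 (mod 53) since 24·42 = 1008 ≡ 1, so λ ≡ 36·42 ≡ 28.
  x = λ² - 45 - 45 = 784 - 90 ≡ 5; y = λ·(45 - 5) - 12 ≡ 48. → (5, 48)
add G: (5, 48) + (45, 12). λ = (12 - 48)/(45 - 5) ≡ 17/40 mod 53. 40⁻¹ ≡ 4 (mod 53) since 40·4 = 160 ≡ 1, so λ ≡ 15.
  x = λ² - 5 - 45 = 225 - 50 ≡ 16; y = λ·(5 - 16) - 48 ≡ 52. → (16, 52)
double: tangent at (16, 52): λ = (3·16² + 3)/(2·52) ≡ 29/51. 51⁻¹ ≡ 26 (mod 53) since 51·26 = 1326 ≡ 1, so λ ≡ 29·26 ≡ 12.
  x = λ² - 16 - 16 = 144 - 32 ≡ 6; y = λ·(16 - 6) - 52 ≡ 15. → (6, 15)
add G: (6, 15) + (45, 12). λ = (12 - 15)/(45 - 6) ≡ 50/39 mod 53. 39⁻¹ ≡ 34 (mod 53), so λ ≡ 4.
  x = λ² - 6 - 45 = 16 - 51 ≡ 18; y = λ·(6 - 18) - 15 ≡ 43. → (18, 43)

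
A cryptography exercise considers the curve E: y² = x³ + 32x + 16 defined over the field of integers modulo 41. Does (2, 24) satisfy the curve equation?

no

y² = 24² ≡ 2; x³ + 32x + 16 = 88 ≡ 6 (mod 41). 2 ≠ 6.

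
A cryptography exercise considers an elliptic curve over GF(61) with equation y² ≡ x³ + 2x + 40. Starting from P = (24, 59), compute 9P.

(42, 55)

Repeated addition: build up to 9P.
2P: tangent at (24, 59): λ = (3·24² + 2)/(2·59) ≡ 22/57. 57⁻¹ ≡ 15 (mod 61) since 57·15 = 855 ≡ 1, so λ ≡ 22·15 ≡ 25.
  x = λ² - 24 - 24 = 625 - 48 ≡ 28; y = λ·(24 - 28) - 59 ≡ 24. → (28, 24)
3P: (28, 24) + (24, 59). λ = (59 - 24)/(24 - 28) ≡ 35/57 mod 61. 57⁻¹ ≡ 15 (mod 61), so λ ≡ 37.
  x = λ² - 28 - 24 = 1369 - 52 ≡ 36; y = λ·(28 - 36) - 24 ≡ 46. → (36, 46)
4P: (36, 46) + (24, 59). λ = (59 - 46)/(24 - 36) ≡ 13/49 mod 61. 49⁻¹ ≡ 5 (mod 61), so λ ≡ 4.
  x = λ² - 36 - 24 = 16 - 60 ≡ 17; y = λ·(36 - 17) - 46 ≡ 30. → (17, 30)
5P: (17, 30) + (24, 59). λ = (59 - 30)/(24 - 17) ≡ 29/7 mod 61. 7⁻¹ ≡ 35 (mod 61), so λ ≡ 39.
  x = λ² - 17 - 24 = 1521 - 41 ≡ 16; y = λ·(17 - 16) - 30 ≡ 9. → (16, 9)
6P: (16, 9) + (24, 59). λ = (59 - 9)/(24 - 16) ≡ 50/8 mod 61. 8⁻¹ ≡ 23 (mod 61), so λ ≡ 52.
  x = λ² - 16 - 24 = 2704 - 40 ≡ 41; y = λ·(16 - 41) - 9 ≡ 33. → (41, 33)
7P: (41, 33) + (24, 59). λ = (59 - 33)/(24 - 41) ≡ 26/44 mod 61. 44⁻¹ ≡ 43 (mod 61), so λ ≡ 20.
  x = λ² - 41 - 24 = 400 - 65 ≡ 30; y = λ·(41 - 30) - 33 ≡ 4. → (30, 4)
8P: (30, 4) + (24, 59). λ = (59 - 4)/(24 - 30) ≡ 55/55 mod 61. 55⁻¹ ≡ 10 (mod 61), so λ ≡ 1.
  x = λ² - 30 - 24 = 1 - 54 ≡ 8; y = λ·(30 - 8) - 4 ≡ 18. → (8, 18)
9P: (8, 18) + (24, 59). λ = (59 - 18)/(24 - 8) ≡ 41/16 mod 61. 16⁻¹ ≡ 42 (mod 61), so λ ≡ 14.
  x = λ² - 8 - 24 = 196 - 32 ≡ 42; y = λ·(8 - 42) - 18 ≡ 55. → (42, 55)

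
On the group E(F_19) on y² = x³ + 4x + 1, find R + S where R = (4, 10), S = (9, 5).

(4, 10) + (9, 5). λ = (5 - 10)/(9 - 4) ≡ 14/5 mod 19. 5⁻¹ ≡ 4 (mod 19) since 5·4 = 20 ≡ 1, so λ ≡ 18.
  x = λ² - 4 - 9 = 324 - 13 ≡ 7; y = λ·(4 - 7) - 10 ≡ 12. → (7, 12)

(7, 12)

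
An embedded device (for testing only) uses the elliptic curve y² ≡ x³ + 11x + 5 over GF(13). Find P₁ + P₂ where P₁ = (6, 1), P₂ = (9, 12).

(10, 6)

(6, 1) + (9, 12). λ = (12 - 1)/(9 - 6) ≡ 11/3 mod 13. 3⁻¹ ≡ 9 (mod 13) since 3·9 = 27 ≡ 1, so λ ≡ 8.
  x = λ² - 6 - 9 = 64 - 15 ≡ 10; y = λ·(6 - 10) - 1 ≡ 6. → (10, 6)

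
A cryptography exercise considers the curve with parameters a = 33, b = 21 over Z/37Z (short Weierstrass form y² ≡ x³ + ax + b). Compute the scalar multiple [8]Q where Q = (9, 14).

(32, 29)

Repeated addition: build up to 8Q.
2Q: tangent at (9, 14): λ = (3·9² + 33)/(2·14) ≡ 17/28. 28⁻¹ ≡ 4 (mod 37), so λ ≡ 17·4 ≡ 31.
  x = λ² - 9 - 9 = 961 - 18 ≡ 18; y = λ·(9 - 18) - 14 ≡ 3. → (18, 3)
3Q: (18, 3) + (9, 14). λ = (14 - 3)/(9 - 18) ≡ 11/28 mod 37. 28⁻¹ ≡ 4 (mod 37), so λ ≡ 7.
  x = λ² - 18 - 9 = 49 - 27 ≡ 22; y = λ·(18 - 22) - 3 ≡ 6. → (22, 6)
4Q: (22, 6) + (9, 14). λ = (14 - 6)/(9 - 22) ≡ 8/24 mod 37. 24⁻¹ ≡ 17 (mod 37), so λ ≡ 25.
  x = λ² - 22 - 9 = 625 - 31 ≡ 2; y = λ·(22 - 2) - 6 ≡ 13. → (2, 13)
5Q: (2, 13) + (9, 14). λ = (14 - 13)/(9 - 2) ≡ 1/7 mod 37. 7⁻¹ ≡ 16 (mod 37), so λ ≡ 16.
  x = λ² - 2 - 9 = 256 - 11 ≡ 23; y = λ·(2 - 23) - 13 ≡ 21. → (23, 21)
6Q: (23, 21) + (9, 14). λ = (14 - 21)/(9 - 23) ≡ 30/23 mod 37. 23⁻¹ ≡ 29 (mod 37), so λ ≡ 19.
  x = λ² - 23 - 9 = 361 - 32 ≡ 33; y = λ·(23 - 33) - 21 ≡ 11. → (33, 11)
7Q: (33, 11) + (9, 14). λ = (14 - 11)/(9 - 33) ≡ 3/13 mod 37. 13⁻¹ ≡ 20 (mod 37) since 13·20 = 260 ≡ 1, so λ ≡ 23.
  x = λ² - 33 - 9 = 529 - 42 ≡ 6; y = λ·(33 - 6) - 11 ≡ 18. → (6, 18)
8Q: (6, 18) + (9, 14). λ = (14 - 18)/(9 - 6) ≡ 33/3 mod 37. 3⁻¹ ≡ 25 (mod 37), so λ ≡ 11.
  x = λ² - 6 - 9 = 121 - 15 ≡ 32; y = λ·(6 - 32) - 18 ≡ 29. → (32, 29)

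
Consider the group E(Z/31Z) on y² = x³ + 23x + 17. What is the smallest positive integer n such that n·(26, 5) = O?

7

2P: tangent at (26, 5): λ = (3·26² + 23)/(2·5) ≡ 5/10. 10⁻¹ ≡ 28 (mod 31) since 10·28 = 280 ≡ 1, so λ ≡ 5·28 ≡ 16.
  x = λ² - 26 - 26 = 256 - 52 ≡ 18; y = λ·(26 - 18) - 5 ≡ 30. → (18, 30)
3P: (18, 30) + (26, 5). λ = (5 - 30)/(26 - 18) ≡ 6/8 mod 31. 8⁻¹ ≡ 4 (mod 31), so λ ≡ 24.
  x = λ² - 18 - 26 = 576 - 44 ≡ 5; y = λ·(18 - 5) - 30 ≡ 3. → (5, 3)
4P: (5, 3) + (26, 5). λ = (5 - 3)/(26 - 5) ≡ 2/21 mod 31. 21⁻¹ ≡ 3 (mod 31) since 21·3 = 63 ≡ 1, so λ ≡ 6.
  x = λ² - 5 - 26 = 36 - 31 ≡ 5; y = λ·(5 - 5) - 3 ≡ 28. → (5, 28)
5P: (5, 28) + (26, 5). λ = (5 - 28)/(26 - 5) ≡ 8/21 mod 31. 21⁻¹ ≡ 3 (mod 31) since 21·3 = 63 ≡ 1, so λ ≡ 24.
  x = λ² - 5 - 26 = 576 - 31 ≡ 18; y = λ·(5 - 18) - 28 ≡ 1. → (18, 1)
6P: (18, 1) + (26, 5). λ = (5 - 1)/(26 - 18) ≡ 4/8 mod 31. 8⁻¹ ≡ 4 (mod 31), so λ ≡ 16.
  x = λ² - 18 - 26 = 256 - 44 ≡ 26; y = λ·(18 - 26) - 1 ≡ 26. → (26, 26)
7P: (26, 26) + (26, 5): same x and y₁ ≡ -y₂, so the sum is O.
7P = O, so the order is 7.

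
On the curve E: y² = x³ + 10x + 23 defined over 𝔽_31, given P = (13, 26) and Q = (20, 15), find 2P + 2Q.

First 2P:
Repeated addition: build up to 2P.
2P: tangent at (13, 26): λ = (3·13² + 10)/(2·26) ≡ 21/21. 21⁻¹ ≡ 3 (mod 31) since 21·3 = 63 ≡ 1, so λ ≡ 21·3 ≡ 1.
  x = λ² - 13 - 13 = 1 - 26 ≡ 6; y = λ·(13 - 6) - 26 ≡ 12. → (6, 12)
2P = (6, 12).
Next 2Q:
Repeated addition: build up to 2Q.
2Q: tangent at (20, 15): λ = (3·20² + 10)/(2·15) ≡ 1/30. 30⁻¹ ≡ 30 (mod 31) since 30·30 = 900 ≡ 1, so λ ≡ 1·30 ≡ 30.
  x = λ² - 20 - 20 = 900 - 40 ≡ 23; y = λ·(20 - 23) - 15 ≡ 19. → (23, 19)
2Q = (23, 19).
Finally 2P + 2Q:
(6, 12) + (23, 19). λ = (19 - 12)/(23 - 6) ≡ 7/17 mod 31. 17⁻¹ ≡ 11 (mod 31) since 17·11 = 187 ≡ 1, so λ ≡ 15.
  x = λ² - 6 - 23 = 225 - 29 ≡ 10; y = λ·(6 - 10) - 12 ≡ 21. → (10, 21)

(10, 21)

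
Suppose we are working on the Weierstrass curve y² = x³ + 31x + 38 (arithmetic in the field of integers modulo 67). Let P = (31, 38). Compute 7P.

Double-and-add on 7 = (111)₂. Start with P = (31, 38) for the leading 1-bit.
double: tangent at (31, 38): λ = (3·31² + 31)/(2·38) ≡ 33/9. 9⁻¹ ≡ 15 (mod 67), so λ ≡ 33·15 ≡ 26.
  x = λ² - 31 - 31 = 676 - 62 ≡ 11; y = λ·(31 - 11) - 38 ≡ 13. → (11, 13)
add P: (11, 13) + (31, 38). λ = (38 - 13)/(31 - 11) ≡ 25/20 mod 67. 20⁻¹ ≡ 57 (mod 67), so λ ≡ 18.
  x = λ² - 11 - 31 = 324 - 42 ≡ 14; y = λ·(11 - 14) - 13 ≡ 0. → (14, 0)
double: (14, 0) + (14, 0): same x and y₁ ≡ -y₂, so the sum is O.
add P: O + (31, 38) = (31, 38) (identity).

(31, 38)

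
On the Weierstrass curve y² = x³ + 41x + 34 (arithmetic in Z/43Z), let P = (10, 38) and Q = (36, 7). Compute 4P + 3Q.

First 4P:
Repeated addition: build up to 4P.
2P: tangent at (10, 38): λ = (3·10² + 41)/(2·38) ≡ 40/33. 33⁻¹ ≡ 30 (mod 43), so λ ≡ 40·30 ≡ 39.
  x = λ² - 10 - 10 = 1521 - 20 ≡ 39; y = λ·(10 - 39) - 38 ≡ 35. → (39, 35)
3P: (39, 35) + (10, 38). λ = (38 - 35)/(10 - 39) ≡ 3/14 mod 43. 14⁻¹ ≡ 40 (mod 43) since 14·40 = 560 ≡ 1, so λ ≡ 34.
  x = λ² - 39 - 10 = 1156 - 49 ≡ 32; y = λ·(39 - 32) - 35 ≡ 31. → (32, 31)
4P: (32, 31) + (10, 38). λ = (38 - 31)/(10 - 32) ≡ 7/21 mod 43. 21⁻¹ ≡ 41 (mod 43), so λ ≡ 29.
  x = λ² - 32 - 10 = 841 - 42 ≡ 25; y = λ·(32 - 25) - 31 ≡ 0. → (25, 0)
4P = (25, 0).
Next 3Q:
Repeated addition: build up to 3Q.
2Q: tangent at (36, 7): λ = (3·36² + 41)/(2·7) ≡ 16/14. 14⁻¹ ≡ 40 (mod 43), so λ ≡ 16·40 ≡ 38.
  x = λ² - 36 - 36 = 1444 - 72 ≡ 39; y = λ·(36 - 39) - 7 ≡ 8. → (39, 8)
3Q: (39, 8) + (36, 7). λ = (7 - 8)/(36 - 39) ≡ 42/40 mod 43. 40⁻¹ ≡ 14 (mod 43) since 40·14 = 560 ≡ 1, so λ ≡ 29.
  x = λ² - 39 - 36 = 841 - 75 ≡ 35; y = λ·(39 - 35) - 8 ≡ 22. → (35, 22)
3Q = (35, 22).
Finally 4P + 3Q:
(25, 0) + (35, 22). λ = (22 - 0)/(35 - 25) ≡ 22/10 mod 43. 10⁻¹ ≡ 13 (mod 43), so λ ≡ 28.
  x = λ² - 25 - 35 = 784 - 60 ≡ 36; y = λ·(25 - 36) - 0 ≡ 36. → (36, 36)

(36, 36)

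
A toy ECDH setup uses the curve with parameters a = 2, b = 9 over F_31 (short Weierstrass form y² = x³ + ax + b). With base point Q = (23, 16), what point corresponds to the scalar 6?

Repeated addition: build up to 6Q.
2Q: tangent at (23, 16): λ = (3·23² + 2)/(2·16) ≡ 8/1. 1⁻¹ ≡ 1 (mod 31) since 1·1 = 1 ≡ 1, so λ ≡ 8·1 ≡ 8.
  x = λ² - 23 - 23 = 64 - 46 ≡ 18; y = λ·(23 - 18) - 16 ≡ 24. → (18, 24)
3Q: (18, 24) + (23, 16). λ = (16 - 24)/(23 - 18) ≡ 23/5 mod 31. 5⁻¹ ≡ 25 (mod 31) since 5·25 = 125 ≡ 1, so λ ≡ 17.
  x = λ² - 18 - 23 = 289 - 41 ≡ 0; y = λ·(18 - 0) - 24 ≡ 3. → (0, 3)
4Q: (0, 3) + (23, 16). λ = (16 - 3)/(23 - 0) ≡ 13/23 mod 31. 23⁻¹ ≡ 27 (mod 31), so λ ≡ 10.
  x = λ² - 0 - 23 = 100 - 23 ≡ 15; y = λ·(0 - 15) - 3 ≡ 2. → (15, 2)
5Q: (15, 2) + (23, 16). λ = (16 - 2)/(23 - 15) ≡ 14/8 mod 31. 8⁻¹ ≡ 4 (mod 31), so λ ≡ 25.
  x = λ² - 15 - 23 = 625 - 38 ≡ 29; y = λ·(15 - 29) - 2 ≡ 20. → (29, 20)
6Q: (29, 20) + (23, 16). λ = (16 - 20)/(23 - 29) ≡ 27/25 mod 31. 25⁻¹ ≡ 5 (mod 31), so λ ≡ 11.
  x = λ² - 29 - 23 = 121 - 52 ≡ 7; y = λ·(29 - 7) - 20 ≡ 5. → (7, 5)

(7, 5)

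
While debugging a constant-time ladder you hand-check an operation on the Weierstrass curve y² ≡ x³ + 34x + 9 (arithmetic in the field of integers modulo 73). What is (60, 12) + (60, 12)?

(23, 16)

tangent at (60, 12): λ = (3·60² + 34)/(2·12) ≡ 30/24. 24⁻¹ ≡ 70 (mod 73), so λ ≡ 30·70 ≡ 56.
  x = λ² - 60 - 60 = 3136 - 120 ≡ 23; y = λ·(60 - 23) - 12 ≡ 16. → (23, 16)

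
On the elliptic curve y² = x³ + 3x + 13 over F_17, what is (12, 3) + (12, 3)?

tangent at (12, 3): λ = (3·12² + 3)/(2·3) ≡ 10/6. 6⁻¹ ≡ 3 (mod 17), so λ ≡ 10·3 ≡ 13.
  x = λ² - 12 - 12 = 169 - 24 ≡ 9; y = λ·(12 - 9) - 3 ≡ 2. → (9, 2)

(9, 2)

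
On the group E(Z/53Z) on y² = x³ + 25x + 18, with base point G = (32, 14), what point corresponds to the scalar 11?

(41, 2)

Repeated addition: build up to 11G.
2G: tangent at (32, 14): λ = (3·32² + 25)/(2·14) ≡ 23/28. 28⁻¹ ≡ 36 (mod 53), so λ ≡ 23·36 ≡ 33.
  x = λ² - 32 - 32 = 1089 - 64 ≡ 18; y = λ·(32 - 18) - 14 ≡ 24. → (18, 24)
3G: (18, 24) + (32, 14). λ = (14 - 24)/(32 - 18) ≡ 43/14 mod 53. 14⁻¹ ≡ 19 (mod 53), so λ ≡ 22.
  x = λ² - 18 - 32 = 484 - 50 ≡ 10; y = λ·(18 - 10) - 24 ≡ 46. → (10, 46)
4G: (10, 46) + (32, 14). λ = (14 - 46)/(32 - 10) ≡ 21/22 mod 53. 22⁻¹ ≡ 41 (mod 53), so λ ≡ 13.
  x = λ² - 10 - 32 = 169 - 42 ≡ 21; y = λ·(10 - 21) - 46 ≡ 23. → (21, 23)
5G: (21, 23) + (32, 14). λ = (14 - 23)/(32 - 21) ≡ 44/11 mod 53. 11⁻¹ ≡ 29 (mod 53) since 11·29 = 319 ≡ 1, so λ ≡ 4.
  x = λ² - 21 - 32 = 16 - 53 ≡ 16; y = λ·(21 - 16) - 23 ≡ 50. → (16, 50)
6G: (16, 50) + (32, 14). λ = (14 - 50)/(32 - 16) ≡ 17/16 mod 53. 16⁻¹ ≡ 10 (mod 53) since 16·10 = 160 ≡ 1, so λ ≡ 11.
  x = λ² - 16 - 32 = 121 - 48 ≡ 20; y = λ·(16 - 20) - 50 ≡ 12. → (20, 12)
7G: (20, 12) + (32, 14). λ = (14 - 12)/(32 - 20) ≡ 2/12 mod 53. 12⁻¹ ≡ 31 (mod 53) since 12·31 = 372 ≡ 1, so λ ≡ 9.
  x = λ² - 20 - 32 = 81 - 52 ≡ 29; y = λ·(20 - 29) - 12 ≡ 13. → (29, 13)
8G: (29, 13) + (32, 14). λ = (14 - 13)/(32 - 29) ≡ 1/3 mod 53. 3⁻¹ ≡ 18 (mod 53) since 3·18 = 54 ≡ 1, so λ ≡ 18.
  x = λ² - 29 - 32 = 324 - 61 ≡ 51; y = λ·(29 - 51) - 13 ≡ 15. → (51, 15)
9G: (51, 15) + (32, 14). λ = (14 - 15)/(32 - 51) ≡ 52/34 mod 53. 34⁻¹ ≡ 39 (mod 53), so λ ≡ 14.
  x = λ² - 51 - 32 = 196 - 83 ≡ 7; y = λ·(51 - 7) - 15 ≡ 18. → (7, 18)
10G: (7, 18) + (32, 14). λ = (14 - 18)/(32 - 7) ≡ 49/25 mod 53. 25⁻¹ ≡ 17 (mod 53) since 25·17 = 425 ≡ 1, so λ ≡ 38.
  x = λ² - 7 - 32 = 1444 - 39 ≡ 27; y = λ·(7 - 27) - 18 ≡ 17. → (27, 17)
11G: (27, 17) + (32, 14). λ = (14 - 17)/(32 - 27) ≡ 50/5 mod 53. 5⁻¹ ≡ 32 (mod 53), so λ ≡ 10.
  x = λ² - 27 - 32 = 100 - 59 ≡ 41; y = λ·(27 - 41) - 17 ≡ 2. → (41, 2)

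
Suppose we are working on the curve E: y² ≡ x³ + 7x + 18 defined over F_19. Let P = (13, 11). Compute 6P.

Double-and-add on 6 = (110)₂. Start with P = (13, 11) for the leading 1-bit.
double: tangent at (13, 11): λ = (3·13² + 7)/(2·11) ≡ 1/3. 3⁻¹ ≡ 13 (mod 19) since 3·13 = 39 ≡ 1, so λ ≡ 1·13 ≡ 13.
  x = λ² - 13 - 13 = 169 - 26 ≡ 10; y = λ·(13 - 10) - 11 ≡ 9. → (10, 9)
add P: (10, 9) + (13, 11). λ = (11 - 9)/(13 - 10) ≡ 2/3 mod 19. 3⁻¹ ≡ 13 (mod 19) since 3·13 = 39 ≡ 1, so λ ≡ 7.
  x = λ² - 10 - 13 = 49 - 23 ≡ 7; y = λ·(10 - 7) - 9 ≡ 12. → (7, 12)
double: tangent at (7, 12): λ = (3·7² + 7)/(2·12) ≡ 2/5. 5⁻¹ ≡ 4 (mod 19), so λ ≡ 2·4 ≡ 8.
  x = λ² - 7 - 7 = 64 - 14 ≡ 12; y = λ·(7 - 12) - 12 ≡ 5. → (12, 5)

(12, 5)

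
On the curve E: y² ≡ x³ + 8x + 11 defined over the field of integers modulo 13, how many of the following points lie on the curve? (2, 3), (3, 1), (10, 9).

(2, 3): 3² ≡ 9, rhs ≡ 9 → on.
(3, 1): 1² ≡ 1, rhs ≡ 10 → off.
(10, 9): 9² ≡ 3, rhs ≡ 12 → off.

1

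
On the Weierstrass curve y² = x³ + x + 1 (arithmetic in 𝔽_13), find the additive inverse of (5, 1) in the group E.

-(5, 1) = (5, -1 mod 13) = (5, 12).

(5, 12)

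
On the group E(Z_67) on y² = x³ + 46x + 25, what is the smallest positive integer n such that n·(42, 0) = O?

2P: (42, 0) + (42, 0): same x and y₁ ≡ -y₂, so the sum is O.
2P = O, so the order is 2.

2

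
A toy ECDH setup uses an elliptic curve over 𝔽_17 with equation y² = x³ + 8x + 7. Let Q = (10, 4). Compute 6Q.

Repeated addition: build up to 6Q.
2Q: tangent at (10, 4): λ = (3·10² + 8)/(2·4) ≡ 2/8. 8⁻¹ ≡ 15 (mod 17) since 8·15 = 120 ≡ 1, so λ ≡ 2·15 ≡ 13.
  x = λ² - 10 - 10 = 169 - 20 ≡ 13; y = λ·(10 - 13) - 4 ≡ 8. → (13, 8)
3Q: (13, 8) + (10, 4). λ = (4 - 8)/(10 - 13) ≡ 13/14 mod 17. 14⁻¹ ≡ 11 (mod 17), so λ ≡ 7.
  x = λ² - 13 - 10 = 49 - 23 ≡ 9; y = λ·(13 - 9) - 8 ≡ 3. → (9, 3)
4Q: (9, 3) + (10, 4). λ = (4 - 3)/(10 - 9) ≡ 1/1 mod 17. 1⁻¹ ≡ 1 (mod 17), so λ ≡ 1.
  x = λ² - 9 - 10 = 1 - 19 ≡ 16; y = λ·(9 - 16) - 3 ≡ 7. → (16, 7)
5Q: (16, 7) + (10, 4). λ = (4 - 7)/(10 - 16) ≡ 14/11 mod 17. 11⁻¹ ≡ 14 (mod 17), so λ ≡ 9.
  x = λ² - 16 - 10 = 81 - 26 ≡ 4; y = λ·(16 - 4) - 7 ≡ 16. → (4, 16)
6Q: (4, 16) + (10, 4). λ = (4 - 16)/(10 - 4) ≡ 5/6 mod 17. 6⁻¹ ≡ 3 (mod 17), so λ ≡ 15.
  x = λ² - 4 - 10 = 225 - 14 ≡ 7; y = λ·(4 - 7) - 16 ≡ 7. → (7, 7)

(7, 7)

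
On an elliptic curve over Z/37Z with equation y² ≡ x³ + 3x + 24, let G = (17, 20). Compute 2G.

(2, 1)

tangent at (17, 20): λ = (3·17² + 3)/(2·20) ≡ 19/3. 3⁻¹ ≡ 25 (mod 37) since 3·25 = 75 ≡ 1, so λ ≡ 19·25 ≡ 31.
  x = λ² - 17 - 17 = 961 - 34 ≡ 2; y = λ·(17 - 2) - 20 ≡ 1. → (2, 1)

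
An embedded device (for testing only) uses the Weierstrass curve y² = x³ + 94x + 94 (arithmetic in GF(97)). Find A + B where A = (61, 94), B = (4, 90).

(61, 94) + (4, 90). λ = (90 - 94)/(4 - 61) ≡ 93/40 mod 97. 40⁻¹ ≡ 17 (mod 97) since 40·17 = 680 ≡ 1, so λ ≡ 29.
  x = λ² - 61 - 4 = 841 - 65 ≡ 0; y = λ·(61 - 0) - 94 ≡ 26. → (0, 26)

(0, 26)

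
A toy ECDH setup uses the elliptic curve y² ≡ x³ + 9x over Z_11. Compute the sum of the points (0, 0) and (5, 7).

(0, 0) + (5, 7). λ = (7 - 0)/(5 - 0) ≡ 7/5 mod 11. 5⁻¹ ≡ 9 (mod 11), so λ ≡ 8.
  x = λ² - 0 - 5 = 64 - 5 ≡ 4; y = λ·(0 - 4) - 0 ≡ 1. → (4, 1)

(4, 1)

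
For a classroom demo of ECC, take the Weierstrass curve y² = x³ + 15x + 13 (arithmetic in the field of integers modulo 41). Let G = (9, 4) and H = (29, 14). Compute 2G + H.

(39, 37)

First 2G:
Repeated addition: build up to 2G.
2G: tangent at (9, 4): λ = (3·9² + 15)/(2·4) ≡ 12/8. 8⁻¹ ≡ 36 (mod 41), so λ ≡ 12·36 ≡ 22.
  x = λ² - 9 - 9 = 484 - 18 ≡ 15; y = λ·(9 - 15) - 4 ≡ 28. → (15, 28)
2G = (15, 28).
Finally 2G + H:
(15, 28) + (29, 14). λ = (14 - 28)/(29 - 15) ≡ 27/14 mod 41. 14⁻¹ ≡ 3 (mod 41), so λ ≡ 40.
  x = λ² - 15 - 29 = 1600 - 44 ≡ 39; y = λ·(15 - 39) - 28 ≡ 37. → (39, 37)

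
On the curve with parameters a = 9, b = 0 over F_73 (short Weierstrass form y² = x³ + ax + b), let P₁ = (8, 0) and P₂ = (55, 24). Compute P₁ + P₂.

(8, 0) + (55, 24). λ = (24 - 0)/(55 - 8) ≡ 24/47 mod 73. 47⁻¹ ≡ 14 (mod 73) since 47·14 = 658 ≡ 1, so λ ≡ 44.
  x = λ² - 8 - 55 = 1936 - 63 ≡ 48; y = λ·(8 - 48) - 0 ≡ 65. → (48, 65)

(48, 65)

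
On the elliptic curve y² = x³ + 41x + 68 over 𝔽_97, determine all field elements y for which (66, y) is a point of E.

x³ + 41x + 68 = 290270 ≡ 46 (mod 97).
46 is a non-residue mod 97; no y exists.

none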